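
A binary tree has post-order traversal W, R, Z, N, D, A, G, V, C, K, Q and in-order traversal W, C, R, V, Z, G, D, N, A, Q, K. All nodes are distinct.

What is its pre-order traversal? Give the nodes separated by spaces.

The last element of post-order is the root; it splits in-order into left and right subtrees.
Root Q: left subtree has 9 nodes {W, C, R, V, Z, G, D, N, A}, right has 1 {K}.
  Root C: left subtree has 1 node {W}, right has 7 {R, V, Z, G, D, N, A}.
    Root V: left subtree has 1 node {R}, right has 5 {Z, G, D, N, A}.
      Root G: left subtree has 1 node {Z}, right has 3 {D, N, A}.
        Root A: left subtree has 2 nodes {D, N}, right has 0 { }.
          Root D: left subtree has 0 nodes { }, right has 1 {N}.

Q C W V R G Z A D N K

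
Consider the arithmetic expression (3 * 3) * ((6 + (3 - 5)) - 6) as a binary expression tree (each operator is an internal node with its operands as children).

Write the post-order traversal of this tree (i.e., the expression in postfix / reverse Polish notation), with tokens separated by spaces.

Post-order on an expression tree gives postfix notation: for each operator, emit left operand, right operand, then the operator.

3 3 * 6 3 5 - + 6 - *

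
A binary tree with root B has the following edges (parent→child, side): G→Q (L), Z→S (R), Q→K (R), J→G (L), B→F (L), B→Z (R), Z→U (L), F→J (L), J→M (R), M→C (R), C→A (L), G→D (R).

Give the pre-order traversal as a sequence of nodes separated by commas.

Pre-order visits the node, then its left subtree, then its right subtree.
Visit B.
At B: go left to F.
  Visit F.
  At F: go left to J.
    Visit J.
    At J: go left to G.
      Visit G.
      At G: go left to Q.
        Visit Q.
        At Q: no left child.
        At Q: go right to K.
          K is a leaf — visit K.
      At G: go right to D.
        D is a leaf — visit D.
    At J: go right to M.
      Visit M.
      At M: no left child.
      At M: go right to C.
        Visit C.
        At C: go left to A.
          A is a leaf — visit A.
        At C: no right child.
  At F: no right child.
At B: go right to Z.
  Visit Z.
  At Z: go left to U.
    U is a leaf — visit U.
  At Z: go right to S.
    S is a leaf — visit S.

B, F, J, G, Q, K, D, M, C, A, Z, U, S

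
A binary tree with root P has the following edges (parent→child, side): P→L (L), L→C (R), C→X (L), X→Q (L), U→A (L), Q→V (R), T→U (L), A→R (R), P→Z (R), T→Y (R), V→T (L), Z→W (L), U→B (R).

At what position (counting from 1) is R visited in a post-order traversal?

Post-order visits the left subtree, then the right subtree, then the node.
At P: go left to L.
  At L: no left child.
  At L: go right to C.
    At C: go left to X.
      At X: go left to Q.
        At Q: no left child.
        At Q: go right to V.
          At V: go left to T.
            At T: go left to U.
              At U: go left to A.
                At A: no left child.
                At A: go right to R.
                  R is a leaf — visit R.
                Visit A.
              At U: go right to B.
                B is a leaf — visit B.
              Visit U.
            At T: go right to Y.
              Y is a leaf — visit Y.
            Visit T.
          At V: no right child.
          Visit V.
        Visit Q.
      At X: no right child.
      Visit X.
    At C: no right child.
    Visit C.
  Visit L.
At P: go right to Z.
  At Z: go left to W.
    W is a leaf — visit W.
  At Z: no right child.
  Visit Z.
Visit P.
Full post-order sequence: R, A, B, U, Y, T, V, Q, X, C, L, W, Z, P.

1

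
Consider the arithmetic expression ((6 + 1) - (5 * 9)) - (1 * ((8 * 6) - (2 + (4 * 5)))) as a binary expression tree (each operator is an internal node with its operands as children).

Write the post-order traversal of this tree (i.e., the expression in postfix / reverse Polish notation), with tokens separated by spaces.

Post-order on an expression tree gives postfix notation: for each operator, emit left operand, right operand, then the operator.

6 1 + 5 9 * - 1 8 6 * 2 4 5 * + - * -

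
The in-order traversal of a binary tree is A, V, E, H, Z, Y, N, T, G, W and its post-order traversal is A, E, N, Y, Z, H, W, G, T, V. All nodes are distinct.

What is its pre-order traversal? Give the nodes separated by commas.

V, A, T, H, E, Z, Y, N, G, W

The last element of post-order is the root; it splits in-order into left and right subtrees.
Root V: left subtree has 1 node {A}, right has 8 {E, H, Z, Y, N, T, G, W}.
  Root T: left subtree has 5 nodes {E, H, Z, Y, N}, right has 2 {G, W}.
    Root H: left subtree has 1 node {E}, right has 3 {Z, Y, N}.
      Root Z: left subtree has 0 nodes { }, right has 2 {Y, N}.
        Root Y: left subtree has 0 nodes { }, right has 1 {N}.
    Root G: left subtree has 0 nodes { }, right has 1 {W}.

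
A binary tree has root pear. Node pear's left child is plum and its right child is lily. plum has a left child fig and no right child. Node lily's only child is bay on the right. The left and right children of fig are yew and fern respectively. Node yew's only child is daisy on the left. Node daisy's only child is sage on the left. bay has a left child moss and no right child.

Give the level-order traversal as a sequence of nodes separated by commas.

Level-order visits nodes level by level from the root, left to right within each level.
Level 0: pear
Level 1: plum, lily
Level 2: fig, bay
Level 3: yew, fern, moss
Level 4: daisy
Level 5: sage

pear, plum, lily, fig, bay, yew, fern, moss, daisy, sage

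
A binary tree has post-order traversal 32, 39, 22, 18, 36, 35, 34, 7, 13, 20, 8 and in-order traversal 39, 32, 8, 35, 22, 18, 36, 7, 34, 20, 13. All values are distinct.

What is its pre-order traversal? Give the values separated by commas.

8, 39, 32, 20, 7, 35, 36, 18, 22, 34, 13

The last element of post-order is the root; it splits in-order into left and right subtrees.
Root 8: left subtree has 2 nodes {39, 32}, right has 8 {35, 22, 18, 36, 7, 34, 20, 13}.
  Root 39: left subtree has 0 nodes { }, right has 1 {32}.
  Root 20: left subtree has 6 nodes {35, 22, 18, 36, 7, 34}, right has 1 {13}.
    Root 7: left subtree has 4 nodes {35, 22, 18, 36}, right has 1 {34}.
      Root 35: left subtree has 0 nodes { }, right has 3 {22, 18, 36}.
        Root 36: left subtree has 2 nodes {22, 18}, right has 0 { }.
          Root 18: left subtree has 1 node {22}, right has 0 { }.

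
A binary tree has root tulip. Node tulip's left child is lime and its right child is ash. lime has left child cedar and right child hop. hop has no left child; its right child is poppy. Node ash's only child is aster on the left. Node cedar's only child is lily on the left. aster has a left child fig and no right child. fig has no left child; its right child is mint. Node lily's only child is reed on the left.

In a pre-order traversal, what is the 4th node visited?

Pre-order visits the node, then its left subtree, then its right subtree.
Visit tulip.
At tulip: go left to lime.
  Visit lime.
  At lime: go left to cedar.
    Visit cedar.
    At cedar: go left to lily.
      Visit lily.
      At lily: go left to reed.
        reed is a leaf — visit reed.
      At lily: no right child.
    At cedar: no right child.
  At lime: go right to hop.
    Visit hop.
    At hop: no left child.
    At hop: go right to poppy.
      poppy is a leaf — visit poppy.
At tulip: go right to ash.
  Visit ash.
  At ash: go left to aster.
    Visit aster.
    At aster: go left to fig.
      Visit fig.
      At fig: no left child.
      At fig: go right to mint.
        mint is a leaf — visit mint.
    At aster: no right child.
  At ash: no right child.
Full pre-order sequence: tulip, lime, cedar, lily, reed, hop, poppy, ash, aster, fig, mint.

lily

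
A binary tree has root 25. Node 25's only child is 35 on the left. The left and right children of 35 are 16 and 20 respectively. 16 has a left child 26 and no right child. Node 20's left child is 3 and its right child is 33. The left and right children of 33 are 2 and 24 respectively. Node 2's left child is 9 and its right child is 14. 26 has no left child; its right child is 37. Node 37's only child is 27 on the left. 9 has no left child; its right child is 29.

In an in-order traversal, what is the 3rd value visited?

In-order visits the left subtree, then the node, then the right subtree.
At 25: go left to 35.
  At 35: go left to 16.
    At 16: go left to 26.
      At 26: no left child.
      Visit 26.
      At 26: go right to 37.
        At 37: go left to 27.
          27 is a leaf — visit 27.
        Visit 37.
        At 37: no right child.
    Visit 16.
    At 16: no right child.
  Visit 35.
  At 35: go right to 20.
    At 20: go left to 3.
      3 is a leaf — visit 3.
    Visit 20.
    At 20: go right to 33.
      At 33: go left to 2.
        At 2: go left to 9.
          At 9: no left child.
          Visit 9.
          At 9: go right to 29.
            29 is a leaf — visit 29.
        Visit 2.
        At 2: go right to 14.
          14 is a leaf — visit 14.
      Visit 33.
      At 33: go right to 24.
        24 is a leaf — visit 24.
Visit 25.
At 25: no right child.
Full in-order sequence: 26, 27, 37, 16, 35, 3, 20, 9, 29, 2, 14, 33, 24, 25.

37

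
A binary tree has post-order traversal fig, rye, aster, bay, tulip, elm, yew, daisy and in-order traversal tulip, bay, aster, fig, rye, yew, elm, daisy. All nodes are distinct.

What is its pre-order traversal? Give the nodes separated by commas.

The last element of post-order is the root; it splits in-order into left and right subtrees.
Root daisy: left subtree has 7 nodes {tulip, bay, aster, fig, rye, yew, elm}, right has 0 { }.
  Root yew: left subtree has 5 nodes {tulip, bay, aster, fig, rye}, right has 1 {elm}.
    Root tulip: left subtree has 0 nodes { }, right has 4 {bay, aster, fig, rye}.
      Root bay: left subtree has 0 nodes { }, right has 3 {aster, fig, rye}.
        Root aster: left subtree has 0 nodes { }, right has 2 {fig, rye}.
          Root rye: left subtree has 1 node {fig}, right has 0 { }.

daisy, yew, tulip, bay, aster, rye, fig, elm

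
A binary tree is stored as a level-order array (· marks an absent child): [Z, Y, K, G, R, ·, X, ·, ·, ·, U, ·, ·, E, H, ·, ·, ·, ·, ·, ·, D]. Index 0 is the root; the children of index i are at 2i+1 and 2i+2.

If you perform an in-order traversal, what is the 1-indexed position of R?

3

In-order visits the left subtree, then the node, then the right subtree.
At Z: go left to Y.
  At Y: go left to G.
    G is a leaf — visit G.
  Visit Y.
  At Y: go right to R.
    At R: no left child.
    Visit R.
    At R: go right to U.
      At U: go left to D.
        D is a leaf — visit D.
      Visit U.
      At U: no right child.
Visit Z.
At Z: go right to K.
  At K: no left child.
  Visit K.
  At K: go right to X.
    At X: go left to E.
      E is a leaf — visit E.
    Visit X.
    At X: go right to H.
      H is a leaf — visit H.
Full in-order sequence: G, Y, R, D, U, Z, K, E, X, H.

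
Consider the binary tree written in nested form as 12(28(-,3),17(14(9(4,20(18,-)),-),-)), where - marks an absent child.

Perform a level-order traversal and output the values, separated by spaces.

Level-order visits nodes level by level from the root, left to right within each level.
Level 0: 12
Level 1: 28, 17
Level 2: 3, 14
Level 3: 9
Level 4: 4, 20
Level 5: 18

12 28 17 3 14 9 4 20 18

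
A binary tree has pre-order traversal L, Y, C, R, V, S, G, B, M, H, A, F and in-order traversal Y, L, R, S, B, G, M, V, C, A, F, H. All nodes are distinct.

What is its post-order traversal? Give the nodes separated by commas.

Y, B, M, G, S, V, R, F, A, H, C, L

The first element of pre-order is the root; it splits in-order into left and right subtrees.
Root L: left subtree has 1 node {Y}, right has 10 {R, S, B, G, M, V, C, A, F, H}.
  Root C: left subtree has 6 nodes {R, S, B, G, M, V}, right has 3 {A, F, H}.
    Root R: left subtree has 0 nodes { }, right has 5 {S, B, G, M, V}.
      Root V: left subtree has 4 nodes {S, B, G, M}, right has 0 { }.
        Root S: left subtree has 0 nodes { }, right has 3 {B, G, M}.
          Root G: left subtree has 1 node {B}, right has 1 {M}.
    Root H: left subtree has 2 nodes {A, F}, right has 0 { }.
      Root A: left subtree has 0 nodes { }, right has 1 {F}.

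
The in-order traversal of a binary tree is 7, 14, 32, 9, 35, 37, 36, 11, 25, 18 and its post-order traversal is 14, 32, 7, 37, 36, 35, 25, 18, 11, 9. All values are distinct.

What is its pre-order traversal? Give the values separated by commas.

The last element of post-order is the root; it splits in-order into left and right subtrees.
Root 9: left subtree has 3 nodes {7, 14, 32}, right has 6 {35, 37, 36, 11, 25, 18}.
  Root 7: left subtree has 0 nodes { }, right has 2 {14, 32}.
    Root 32: left subtree has 1 node {14}, right has 0 { }.
  Root 11: left subtree has 3 nodes {35, 37, 36}, right has 2 {25, 18}.
    Root 35: left subtree has 0 nodes { }, right has 2 {37, 36}.
      Root 36: left subtree has 1 node {37}, right has 0 { }.
    Root 18: left subtree has 1 node {25}, right has 0 { }.

9, 7, 32, 14, 11, 35, 36, 37, 18, 25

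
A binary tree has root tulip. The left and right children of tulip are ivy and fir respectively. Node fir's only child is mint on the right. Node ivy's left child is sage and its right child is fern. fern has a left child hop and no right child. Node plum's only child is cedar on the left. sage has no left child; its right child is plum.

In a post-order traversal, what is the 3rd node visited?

sage

Post-order visits the left subtree, then the right subtree, then the node.
At tulip: go left to ivy.
  At ivy: go left to sage.
    At sage: no left child.
    At sage: go right to plum.
      At plum: go left to cedar.
        cedar is a leaf — visit cedar.
      At plum: no right child.
      Visit plum.
    Visit sage.
  At ivy: go right to fern.
    At fern: go left to hop.
      hop is a leaf — visit hop.
    At fern: no right child.
    Visit fern.
  Visit ivy.
At tulip: go right to fir.
  At fir: no left child.
  At fir: go right to mint.
    mint is a leaf — visit mint.
  Visit fir.
Visit tulip.
Full post-order sequence: cedar, plum, sage, hop, fern, ivy, mint, fir, tulip.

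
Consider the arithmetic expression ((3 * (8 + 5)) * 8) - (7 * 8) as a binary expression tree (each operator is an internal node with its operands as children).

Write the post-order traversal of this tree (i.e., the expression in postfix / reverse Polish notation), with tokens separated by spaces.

3 8 5 + * 8 * 7 8 * -

Post-order on an expression tree gives postfix notation: for each operator, emit left operand, right operand, then the operator.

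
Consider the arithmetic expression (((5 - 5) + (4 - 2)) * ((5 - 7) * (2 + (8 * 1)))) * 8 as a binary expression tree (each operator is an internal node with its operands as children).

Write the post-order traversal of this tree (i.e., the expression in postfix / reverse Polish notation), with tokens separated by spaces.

5 5 - 4 2 - + 5 7 - 2 8 1 * + * * 8 *

Post-order on an expression tree gives postfix notation: for each operator, emit left operand, right operand, then the operator.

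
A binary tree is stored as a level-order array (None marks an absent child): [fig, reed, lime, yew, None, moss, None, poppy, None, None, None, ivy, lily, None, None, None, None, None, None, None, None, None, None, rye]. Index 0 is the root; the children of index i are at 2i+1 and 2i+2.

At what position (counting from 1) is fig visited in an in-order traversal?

In-order visits the left subtree, then the node, then the right subtree.
At fig: go left to reed.
  At reed: go left to yew.
    At yew: go left to poppy.
      poppy is a leaf — visit poppy.
    Visit yew.
    At yew: no right child.
  Visit reed.
  At reed: no right child.
Visit fig.
At fig: go right to lime.
  At lime: go left to moss.
    At moss: go left to ivy.
      At ivy: go left to rye.
        rye is a leaf — visit rye.
      Visit ivy.
      At ivy: no right child.
    Visit moss.
    At moss: go right to lily.
      lily is a leaf — visit lily.
  Visit lime.
  At lime: no right child.
Full in-order sequence: poppy, yew, reed, fig, rye, ivy, moss, lily, lime.

4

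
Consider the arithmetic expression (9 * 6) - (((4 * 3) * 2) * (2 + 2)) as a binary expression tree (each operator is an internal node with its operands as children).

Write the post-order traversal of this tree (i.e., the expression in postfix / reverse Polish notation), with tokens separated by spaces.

9 6 * 4 3 * 2 * 2 2 + * -

Post-order on an expression tree gives postfix notation: for each operator, emit left operand, right operand, then the operator.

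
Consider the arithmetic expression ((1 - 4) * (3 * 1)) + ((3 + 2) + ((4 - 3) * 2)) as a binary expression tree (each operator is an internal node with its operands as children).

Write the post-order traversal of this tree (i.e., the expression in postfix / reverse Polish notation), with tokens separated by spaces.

Post-order on an expression tree gives postfix notation: for each operator, emit left operand, right operand, then the operator.

1 4 - 3 1 * * 3 2 + 4 3 - 2 * + +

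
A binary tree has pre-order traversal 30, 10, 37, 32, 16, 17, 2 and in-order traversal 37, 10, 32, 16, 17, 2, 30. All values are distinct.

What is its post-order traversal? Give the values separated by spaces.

37 2 17 16 32 10 30

The first element of pre-order is the root; it splits in-order into left and right subtrees.
Root 30: left subtree has 6 nodes {37, 10, 32, 16, 17, 2}, right has 0 { }.
  Root 10: left subtree has 1 node {37}, right has 4 {32, 16, 17, 2}.
    Root 32: left subtree has 0 nodes { }, right has 3 {16, 17, 2}.
      Root 16: left subtree has 0 nodes { }, right has 2 {17, 2}.
        Root 17: left subtree has 0 nodes { }, right has 1 {2}.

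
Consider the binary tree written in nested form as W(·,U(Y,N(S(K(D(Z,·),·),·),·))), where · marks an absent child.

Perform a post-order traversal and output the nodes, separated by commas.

Post-order visits the left subtree, then the right subtree, then the node.
At W: no left child.
At W: go right to U.
  At U: go left to Y.
    Y is a leaf — visit Y.
  At U: go right to N.
    At N: go left to S.
      At S: go left to K.
        At K: go left to D.
          At D: go left to Z.
            Z is a leaf — visit Z.
          At D: no right child.
          Visit D.
        At K: no right child.
        Visit K.
      At S: no right child.
      Visit S.
    At N: no right child.
    Visit N.
  Visit U.
Visit W.

Y, Z, D, K, S, N, U, W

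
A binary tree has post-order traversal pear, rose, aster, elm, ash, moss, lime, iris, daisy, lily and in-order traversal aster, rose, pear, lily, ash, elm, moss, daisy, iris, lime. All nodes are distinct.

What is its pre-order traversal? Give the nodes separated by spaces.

lily aster rose pear daisy moss ash elm iris lime

The last element of post-order is the root; it splits in-order into left and right subtrees.
Root lily: left subtree has 3 nodes {aster, rose, pear}, right has 6 {ash, elm, moss, daisy, iris, lime}.
  Root aster: left subtree has 0 nodes { }, right has 2 {rose, pear}.
    Root rose: left subtree has 0 nodes { }, right has 1 {pear}.
  Root daisy: left subtree has 3 nodes {ash, elm, moss}, right has 2 {iris, lime}.
    Root moss: left subtree has 2 nodes {ash, elm}, right has 0 { }.
      Root ash: left subtree has 0 nodes { }, right has 1 {elm}.
    Root iris: left subtree has 0 nodes { }, right has 1 {lime}.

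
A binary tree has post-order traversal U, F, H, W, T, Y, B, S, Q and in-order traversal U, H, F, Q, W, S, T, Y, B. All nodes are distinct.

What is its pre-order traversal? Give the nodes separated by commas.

The last element of post-order is the root; it splits in-order into left and right subtrees.
Root Q: left subtree has 3 nodes {U, H, F}, right has 5 {W, S, T, Y, B}.
  Root H: left subtree has 1 node {U}, right has 1 {F}.
  Root S: left subtree has 1 node {W}, right has 3 {T, Y, B}.
    Root B: left subtree has 2 nodes {T, Y}, right has 0 { }.
      Root Y: left subtree has 1 node {T}, right has 0 { }.

Q, H, U, F, S, W, B, Y, T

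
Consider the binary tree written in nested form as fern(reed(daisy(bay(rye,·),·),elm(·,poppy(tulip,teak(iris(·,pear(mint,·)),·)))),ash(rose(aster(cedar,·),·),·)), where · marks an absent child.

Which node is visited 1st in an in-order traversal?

rye

In-order visits the left subtree, then the node, then the right subtree.
At fern: go left to reed.
  At reed: go left to daisy.
    At daisy: go left to bay.
      At bay: go left to rye.
        rye is a leaf — visit rye.
      Visit bay.
      At bay: no right child.
    Visit daisy.
    At daisy: no right child.
  Visit reed.
  At reed: go right to elm.
    At elm: no left child.
    Visit elm.
    At elm: go right to poppy.
      At poppy: go left to tulip.
        tulip is a leaf — visit tulip.
      Visit poppy.
      At poppy: go right to teak.
        At teak: go left to iris.
          At iris: no left child.
          Visit iris.
          At iris: go right to pear.
            At pear: go left to mint.
              mint is a leaf — visit mint.
            Visit pear.
            At pear: no right child.
        Visit teak.
        At teak: no right child.
Visit fern.
At fern: go right to ash.
  At ash: go left to rose.
    At rose: go left to aster.
      At aster: go left to cedar.
        cedar is a leaf — visit cedar.
      Visit aster.
      At aster: no right child.
    Visit rose.
    At rose: no right child.
  Visit ash.
  At ash: no right child.
Full in-order sequence: rye, bay, daisy, reed, elm, tulip, poppy, iris, mint, pear, teak, fern, cedar, aster, rose, ash.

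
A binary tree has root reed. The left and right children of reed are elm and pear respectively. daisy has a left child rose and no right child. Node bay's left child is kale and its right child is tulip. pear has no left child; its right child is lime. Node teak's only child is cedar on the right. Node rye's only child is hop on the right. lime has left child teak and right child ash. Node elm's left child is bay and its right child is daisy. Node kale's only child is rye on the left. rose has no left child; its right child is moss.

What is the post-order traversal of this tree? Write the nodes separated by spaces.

Post-order visits the left subtree, then the right subtree, then the node.
At reed: go left to elm.
  At elm: go left to bay.
    At bay: go left to kale.
      At kale: go left to rye.
        At rye: no left child.
        At rye: go right to hop.
          hop is a leaf — visit hop.
        Visit rye.
      At kale: no right child.
      Visit kale.
    At bay: go right to tulip.
      tulip is a leaf — visit tulip.
    Visit bay.
  At elm: go right to daisy.
    At daisy: go left to rose.
      At rose: no left child.
      At rose: go right to moss.
        moss is a leaf — visit moss.
      Visit rose.
    At daisy: no right child.
    Visit daisy.
  Visit elm.
At reed: go right to pear.
  At pear: no left child.
  At pear: go right to lime.
    At lime: go left to teak.
      At teak: no left child.
      At teak: go right to cedar.
        cedar is a leaf — visit cedar.
      Visit teak.
    At lime: go right to ash.
      ash is a leaf — visit ash.
    Visit lime.
  Visit pear.
Visit reed.

hop rye kale tulip bay moss rose daisy elm cedar teak ash lime pear reed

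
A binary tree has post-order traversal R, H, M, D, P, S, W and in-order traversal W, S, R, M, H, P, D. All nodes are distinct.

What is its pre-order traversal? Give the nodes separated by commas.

The last element of post-order is the root; it splits in-order into left and right subtrees.
Root W: left subtree has 0 nodes { }, right has 6 {S, R, M, H, P, D}.
  Root S: left subtree has 0 nodes { }, right has 5 {R, M, H, P, D}.
    Root P: left subtree has 3 nodes {R, M, H}, right has 1 {D}.
      Root M: left subtree has 1 node {R}, right has 1 {H}.

W, S, P, M, R, H, D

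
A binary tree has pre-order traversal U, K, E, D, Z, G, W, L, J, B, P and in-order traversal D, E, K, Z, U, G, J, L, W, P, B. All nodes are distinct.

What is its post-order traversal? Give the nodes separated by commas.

The first element of pre-order is the root; it splits in-order into left and right subtrees.
Root U: left subtree has 4 nodes {D, E, K, Z}, right has 6 {G, J, L, W, P, B}.
  Root K: left subtree has 2 nodes {D, E}, right has 1 {Z}.
    Root E: left subtree has 1 node {D}, right has 0 { }.
  Root G: left subtree has 0 nodes { }, right has 5 {J, L, W, P, B}.
    Root W: left subtree has 2 nodes {J, L}, right has 2 {P, B}.
      Root L: left subtree has 1 node {J}, right has 0 { }.
      Root B: left subtree has 1 node {P}, right has 0 { }.

D, E, Z, K, J, L, P, B, W, G, U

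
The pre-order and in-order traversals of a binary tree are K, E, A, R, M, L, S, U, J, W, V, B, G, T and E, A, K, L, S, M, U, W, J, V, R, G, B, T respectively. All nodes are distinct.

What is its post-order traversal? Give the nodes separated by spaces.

The first element of pre-order is the root; it splits in-order into left and right subtrees.
Root K: left subtree has 2 nodes {E, A}, right has 11 {L, S, M, U, W, J, V, R, G, B, T}.
  Root E: left subtree has 0 nodes { }, right has 1 {A}.
  Root R: left subtree has 7 nodes {L, S, M, U, W, J, V}, right has 3 {G, B, T}.
    Root M: left subtree has 2 nodes {L, S}, right has 4 {U, W, J, V}.
      Root L: left subtree has 0 nodes { }, right has 1 {S}.
      Root U: left subtree has 0 nodes { }, right has 3 {W, J, V}.
        Root J: left subtree has 1 node {W}, right has 1 {V}.
    Root B: left subtree has 1 node {G}, right has 1 {T}.

A E S L W V J U M G T B R K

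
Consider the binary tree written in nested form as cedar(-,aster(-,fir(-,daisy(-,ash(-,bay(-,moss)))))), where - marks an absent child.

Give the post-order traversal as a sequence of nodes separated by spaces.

Post-order visits the left subtree, then the right subtree, then the node.
At cedar: no left child.
At cedar: go right to aster.
  At aster: no left child.
  At aster: go right to fir.
    At fir: no left child.
    At fir: go right to daisy.
      At daisy: no left child.
      At daisy: go right to ash.
        At ash: no left child.
        At ash: go right to bay.
          At bay: no left child.
          At bay: go right to moss.
            moss is a leaf — visit moss.
          Visit bay.
        Visit ash.
      Visit daisy.
    Visit fir.
  Visit aster.
Visit cedar.

moss bay ash daisy fir aster cedar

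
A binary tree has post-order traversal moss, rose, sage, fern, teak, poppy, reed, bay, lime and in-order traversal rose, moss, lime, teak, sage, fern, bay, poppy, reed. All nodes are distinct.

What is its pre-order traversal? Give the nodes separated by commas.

lime, rose, moss, bay, teak, fern, sage, reed, poppy

The last element of post-order is the root; it splits in-order into left and right subtrees.
Root lime: left subtree has 2 nodes {rose, moss}, right has 6 {teak, sage, fern, bay, poppy, reed}.
  Root rose: left subtree has 0 nodes { }, right has 1 {moss}.
  Root bay: left subtree has 3 nodes {teak, sage, fern}, right has 2 {poppy, reed}.
    Root teak: left subtree has 0 nodes { }, right has 2 {sage, fern}.
      Root fern: left subtree has 1 node {sage}, right has 0 { }.
    Root reed: left subtree has 1 node {poppy}, right has 0 { }.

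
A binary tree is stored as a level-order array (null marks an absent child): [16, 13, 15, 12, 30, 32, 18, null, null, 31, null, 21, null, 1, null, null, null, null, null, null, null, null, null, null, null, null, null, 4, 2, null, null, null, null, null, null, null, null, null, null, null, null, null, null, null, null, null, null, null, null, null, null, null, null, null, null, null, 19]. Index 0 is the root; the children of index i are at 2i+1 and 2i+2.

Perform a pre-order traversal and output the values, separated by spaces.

Pre-order visits the node, then its left subtree, then its right subtree.
Visit 16.
At 16: go left to 13.
  Visit 13.
  At 13: go left to 12.
    12 is a leaf — visit 12.
  At 13: go right to 30.
    Visit 30.
    At 30: go left to 31.
      31 is a leaf — visit 31.
    At 30: no right child.
At 16: go right to 15.
  Visit 15.
  At 15: go left to 32.
    Visit 32.
    At 32: go left to 21.
      21 is a leaf — visit 21.
    At 32: no right child.
  At 15: go right to 18.
    Visit 18.
    At 18: go left to 1.
      Visit 1.
      At 1: go left to 4.
        Visit 4.
        At 4: no left child.
        At 4: go right to 19.
          19 is a leaf — visit 19.
      At 1: go right to 2.
        2 is a leaf — visit 2.
    At 18: no right child.

16 13 12 30 31 15 32 21 18 1 4 19 2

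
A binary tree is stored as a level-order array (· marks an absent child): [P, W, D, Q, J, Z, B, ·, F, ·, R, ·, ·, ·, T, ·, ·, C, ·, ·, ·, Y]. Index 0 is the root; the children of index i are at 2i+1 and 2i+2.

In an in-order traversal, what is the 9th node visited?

Z

In-order visits the left subtree, then the node, then the right subtree.
At P: go left to W.
  At W: go left to Q.
    At Q: no left child.
    Visit Q.
    At Q: go right to F.
      At F: go left to C.
        C is a leaf — visit C.
      Visit F.
      At F: no right child.
  Visit W.
  At W: go right to J.
    At J: no left child.
    Visit J.
    At J: go right to R.
      At R: go left to Y.
        Y is a leaf — visit Y.
      Visit R.
      At R: no right child.
Visit P.
At P: go right to D.
  At D: go left to Z.
    Z is a leaf — visit Z.
  Visit D.
  At D: go right to B.
    At B: no left child.
    Visit B.
    At B: go right to T.
      T is a leaf — visit T.
Full in-order sequence: Q, C, F, W, J, Y, R, P, Z, D, B, T.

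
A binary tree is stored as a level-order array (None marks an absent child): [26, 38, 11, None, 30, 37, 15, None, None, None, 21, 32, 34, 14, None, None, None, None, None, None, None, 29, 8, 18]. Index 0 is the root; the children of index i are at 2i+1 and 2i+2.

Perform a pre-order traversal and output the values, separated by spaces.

26 38 30 21 29 8 11 37 32 18 34 15 14

Pre-order visits the node, then its left subtree, then its right subtree.
Visit 26.
At 26: go left to 38.
  Visit 38.
  At 38: no left child.
  At 38: go right to 30.
    Visit 30.
    At 30: no left child.
    At 30: go right to 21.
      Visit 21.
      At 21: go left to 29.
        29 is a leaf — visit 29.
      At 21: go right to 8.
        8 is a leaf — visit 8.
At 26: go right to 11.
  Visit 11.
  At 11: go left to 37.
    Visit 37.
    At 37: go left to 32.
      Visit 32.
      At 32: go left to 18.
        18 is a leaf — visit 18.
      At 32: no right child.
    At 37: go right to 34.
      34 is a leaf — visit 34.
  At 11: go right to 15.
    Visit 15.
    At 15: go left to 14.
      14 is a leaf — visit 14.
    At 15: no right child.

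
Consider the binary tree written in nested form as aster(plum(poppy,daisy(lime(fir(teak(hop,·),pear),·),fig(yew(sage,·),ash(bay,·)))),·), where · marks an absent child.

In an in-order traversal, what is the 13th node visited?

ash

In-order visits the left subtree, then the node, then the right subtree.
At aster: go left to plum.
  At plum: go left to poppy.
    poppy is a leaf — visit poppy.
  Visit plum.
  At plum: go right to daisy.
    At daisy: go left to lime.
      At lime: go left to fir.
        At fir: go left to teak.
          At teak: go left to hop.
            hop is a leaf — visit hop.
          Visit teak.
          At teak: no right child.
        Visit fir.
        At fir: go right to pear.
          pear is a leaf — visit pear.
      Visit lime.
      At lime: no right child.
    Visit daisy.
    At daisy: go right to fig.
      At fig: go left to yew.
        At yew: go left to sage.
          sage is a leaf — visit sage.
        Visit yew.
        At yew: no right child.
      Visit fig.
      At fig: go right to ash.
        At ash: go left to bay.
          bay is a leaf — visit bay.
        Visit ash.
        At ash: no right child.
Visit aster.
At aster: no right child.
Full in-order sequence: poppy, plum, hop, teak, fir, pear, lime, daisy, sage, yew, fig, bay, ash, aster.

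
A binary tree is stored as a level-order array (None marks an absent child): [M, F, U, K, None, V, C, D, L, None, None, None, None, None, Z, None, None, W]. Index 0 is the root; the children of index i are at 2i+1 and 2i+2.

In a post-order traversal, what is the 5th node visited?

Post-order visits the left subtree, then the right subtree, then the node.
At M: go left to F.
  At F: go left to K.
    At K: go left to D.
      D is a leaf — visit D.
    At K: go right to L.
      At L: go left to W.
        W is a leaf — visit W.
      At L: no right child.
      Visit L.
    Visit K.
  At F: no right child.
  Visit F.
At M: go right to U.
  At U: go left to V.
    V is a leaf — visit V.
  At U: go right to C.
    At C: no left child.
    At C: go right to Z.
      Z is a leaf — visit Z.
    Visit C.
  Visit U.
Visit M.
Full post-order sequence: D, W, L, K, F, V, Z, C, U, M.

F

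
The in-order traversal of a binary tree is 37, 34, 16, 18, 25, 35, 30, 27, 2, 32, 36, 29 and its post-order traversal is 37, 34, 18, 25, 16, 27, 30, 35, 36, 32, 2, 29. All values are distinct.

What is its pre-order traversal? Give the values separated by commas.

The last element of post-order is the root; it splits in-order into left and right subtrees.
Root 29: left subtree has 11 nodes {37, 34, 16, 18, 25, 35, 30, 27, 2, 32, 36}, right has 0 { }.
  Root 2: left subtree has 8 nodes {37, 34, 16, 18, 25, 35, 30, 27}, right has 2 {32, 36}.
    Root 35: left subtree has 5 nodes {37, 34, 16, 18, 25}, right has 2 {30, 27}.
      Root 16: left subtree has 2 nodes {37, 34}, right has 2 {18, 25}.
        Root 34: left subtree has 1 node {37}, right has 0 { }.
        Root 25: left subtree has 1 node {18}, right has 0 { }.
      Root 30: left subtree has 0 nodes { }, right has 1 {27}.
    Root 32: left subtree has 0 nodes { }, right has 1 {36}.

29, 2, 35, 16, 34, 37, 25, 18, 30, 27, 32, 36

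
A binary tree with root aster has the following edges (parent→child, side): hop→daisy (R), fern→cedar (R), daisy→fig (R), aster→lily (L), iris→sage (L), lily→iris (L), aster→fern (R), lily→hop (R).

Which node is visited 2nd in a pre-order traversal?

Pre-order visits the node, then its left subtree, then its right subtree.
Visit aster.
At aster: go left to lily.
  Visit lily.
  At lily: go left to iris.
    Visit iris.
    At iris: go left to sage.
      sage is a leaf — visit sage.
    At iris: no right child.
  At lily: go right to hop.
    Visit hop.
    At hop: no left child.
    At hop: go right to daisy.
      Visit daisy.
      At daisy: no left child.
      At daisy: go right to fig.
        fig is a leaf — visit fig.
At aster: go right to fern.
  Visit fern.
  At fern: no left child.
  At fern: go right to cedar.
    cedar is a leaf — visit cedar.
Full pre-order sequence: aster, lily, iris, sage, hop, daisy, fig, fern, cedar.

lily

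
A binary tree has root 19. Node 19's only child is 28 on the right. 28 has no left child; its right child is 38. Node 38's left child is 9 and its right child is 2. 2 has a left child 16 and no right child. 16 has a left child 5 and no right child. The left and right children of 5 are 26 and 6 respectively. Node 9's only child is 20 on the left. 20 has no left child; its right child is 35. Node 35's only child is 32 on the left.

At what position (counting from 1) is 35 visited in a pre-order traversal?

6

Pre-order visits the node, then its left subtree, then its right subtree.
Visit 19.
At 19: no left child.
At 19: go right to 28.
  Visit 28.
  At 28: no left child.
  At 28: go right to 38.
    Visit 38.
    At 38: go left to 9.
      Visit 9.
      At 9: go left to 20.
        Visit 20.
        At 20: no left child.
        At 20: go right to 35.
          Visit 35.
          At 35: go left to 32.
            32 is a leaf — visit 32.
          At 35: no right child.
      At 9: no right child.
    At 38: go right to 2.
      Visit 2.
      At 2: go left to 16.
        Visit 16.
        At 16: go left to 5.
          Visit 5.
          At 5: go left to 26.
            26 is a leaf — visit 26.
          At 5: go right to 6.
            6 is a leaf — visit 6.
        At 16: no right child.
      At 2: no right child.
Full pre-order sequence: 19, 28, 38, 9, 20, 35, 32, 2, 16, 5, 26, 6.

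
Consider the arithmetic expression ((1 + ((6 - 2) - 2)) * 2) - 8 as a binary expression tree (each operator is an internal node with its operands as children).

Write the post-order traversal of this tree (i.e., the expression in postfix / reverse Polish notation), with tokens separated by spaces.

Post-order on an expression tree gives postfix notation: for each operator, emit left operand, right operand, then the operator.

1 6 2 - 2 - + 2 * 8 -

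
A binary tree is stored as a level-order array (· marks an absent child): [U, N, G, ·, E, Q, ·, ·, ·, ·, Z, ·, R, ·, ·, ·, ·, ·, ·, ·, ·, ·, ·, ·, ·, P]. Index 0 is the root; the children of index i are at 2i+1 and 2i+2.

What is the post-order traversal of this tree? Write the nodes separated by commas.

Post-order visits the left subtree, then the right subtree, then the node.
At U: go left to N.
  At N: no left child.
  At N: go right to E.
    At E: no left child.
    At E: go right to Z.
      Z is a leaf — visit Z.
    Visit E.
  Visit N.
At U: go right to G.
  At G: go left to Q.
    At Q: no left child.
    At Q: go right to R.
      At R: go left to P.
        P is a leaf — visit P.
      At R: no right child.
      Visit R.
    Visit Q.
  At G: no right child.
  Visit G.
Visit U.

Z, E, N, P, R, Q, G, U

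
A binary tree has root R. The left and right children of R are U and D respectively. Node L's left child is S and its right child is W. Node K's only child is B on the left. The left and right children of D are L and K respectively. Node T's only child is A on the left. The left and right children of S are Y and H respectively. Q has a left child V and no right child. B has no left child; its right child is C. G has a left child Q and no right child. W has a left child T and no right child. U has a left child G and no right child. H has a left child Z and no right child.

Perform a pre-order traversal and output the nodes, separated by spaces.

R U G Q V D L S Y H Z W T A K B C

Pre-order visits the node, then its left subtree, then its right subtree.
Visit R.
At R: go left to U.
  Visit U.
  At U: go left to G.
    Visit G.
    At G: go left to Q.
      Visit Q.
      At Q: go left to V.
        V is a leaf — visit V.
      At Q: no right child.
    At G: no right child.
  At U: no right child.
At R: go right to D.
  Visit D.
  At D: go left to L.
    Visit L.
    At L: go left to S.
      Visit S.
      At S: go left to Y.
        Y is a leaf — visit Y.
      At S: go right to H.
        Visit H.
        At H: go left to Z.
          Z is a leaf — visit Z.
        At H: no right child.
    At L: go right to W.
      Visit W.
      At W: go left to T.
        Visit T.
        At T: go left to A.
          A is a leaf — visit A.
        At T: no right child.
      At W: no right child.
  At D: go right to K.
    Visit K.
    At K: go left to B.
      Visit B.
      At B: no left child.
      At B: go right to C.
        C is a leaf — visit C.
    At K: no right child.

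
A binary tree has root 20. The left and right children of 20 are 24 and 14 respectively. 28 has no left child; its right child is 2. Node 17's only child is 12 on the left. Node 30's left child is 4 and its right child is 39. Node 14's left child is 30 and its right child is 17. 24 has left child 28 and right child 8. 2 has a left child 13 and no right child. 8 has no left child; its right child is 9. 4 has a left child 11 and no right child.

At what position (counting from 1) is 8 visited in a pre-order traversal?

6

Pre-order visits the node, then its left subtree, then its right subtree.
Visit 20.
At 20: go left to 24.
  Visit 24.
  At 24: go left to 28.
    Visit 28.
    At 28: no left child.
    At 28: go right to 2.
      Visit 2.
      At 2: go left to 13.
        13 is a leaf — visit 13.
      At 2: no right child.
  At 24: go right to 8.
    Visit 8.
    At 8: no left child.
    At 8: go right to 9.
      9 is a leaf — visit 9.
At 20: go right to 14.
  Visit 14.
  At 14: go left to 30.
    Visit 30.
    At 30: go left to 4.
      Visit 4.
      At 4: go left to 11.
        11 is a leaf — visit 11.
      At 4: no right child.
    At 30: go right to 39.
      39 is a leaf — visit 39.
  At 14: go right to 17.
    Visit 17.
    At 17: go left to 12.
      12 is a leaf — visit 12.
    At 17: no right child.
Full pre-order sequence: 20, 24, 28, 2, 13, 8, 9, 14, 30, 4, 11, 39, 17, 12.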